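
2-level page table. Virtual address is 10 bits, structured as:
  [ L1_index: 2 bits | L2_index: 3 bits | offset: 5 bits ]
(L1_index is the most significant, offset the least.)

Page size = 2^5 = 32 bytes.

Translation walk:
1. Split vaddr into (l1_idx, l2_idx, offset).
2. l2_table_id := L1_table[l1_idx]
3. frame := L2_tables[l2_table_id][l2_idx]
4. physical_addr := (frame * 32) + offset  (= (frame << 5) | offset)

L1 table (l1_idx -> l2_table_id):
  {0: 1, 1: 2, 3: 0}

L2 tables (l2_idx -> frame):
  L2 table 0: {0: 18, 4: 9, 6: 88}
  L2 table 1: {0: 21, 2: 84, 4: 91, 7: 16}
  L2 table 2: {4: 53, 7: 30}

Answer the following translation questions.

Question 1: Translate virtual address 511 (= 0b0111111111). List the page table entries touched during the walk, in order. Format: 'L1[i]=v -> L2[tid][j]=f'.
Answer: L1[1]=2 -> L2[2][7]=30

Derivation:
vaddr = 511 = 0b0111111111
Split: l1_idx=1, l2_idx=7, offset=31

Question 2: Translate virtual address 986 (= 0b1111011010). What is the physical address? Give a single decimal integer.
vaddr = 986 = 0b1111011010
Split: l1_idx=3, l2_idx=6, offset=26
L1[3] = 0
L2[0][6] = 88
paddr = 88 * 32 + 26 = 2842

Answer: 2842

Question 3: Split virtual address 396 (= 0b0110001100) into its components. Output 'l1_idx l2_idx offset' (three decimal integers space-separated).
Answer: 1 4 12

Derivation:
vaddr = 396 = 0b0110001100
  top 2 bits -> l1_idx = 1
  next 3 bits -> l2_idx = 4
  bottom 5 bits -> offset = 12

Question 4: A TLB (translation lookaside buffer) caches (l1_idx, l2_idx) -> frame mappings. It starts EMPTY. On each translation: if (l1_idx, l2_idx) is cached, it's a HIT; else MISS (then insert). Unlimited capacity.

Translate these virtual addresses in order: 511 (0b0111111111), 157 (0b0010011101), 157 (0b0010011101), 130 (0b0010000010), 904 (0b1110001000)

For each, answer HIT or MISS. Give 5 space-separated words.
Answer: MISS MISS HIT HIT MISS

Derivation:
vaddr=511: (1,7) not in TLB -> MISS, insert
vaddr=157: (0,4) not in TLB -> MISS, insert
vaddr=157: (0,4) in TLB -> HIT
vaddr=130: (0,4) in TLB -> HIT
vaddr=904: (3,4) not in TLB -> MISS, insert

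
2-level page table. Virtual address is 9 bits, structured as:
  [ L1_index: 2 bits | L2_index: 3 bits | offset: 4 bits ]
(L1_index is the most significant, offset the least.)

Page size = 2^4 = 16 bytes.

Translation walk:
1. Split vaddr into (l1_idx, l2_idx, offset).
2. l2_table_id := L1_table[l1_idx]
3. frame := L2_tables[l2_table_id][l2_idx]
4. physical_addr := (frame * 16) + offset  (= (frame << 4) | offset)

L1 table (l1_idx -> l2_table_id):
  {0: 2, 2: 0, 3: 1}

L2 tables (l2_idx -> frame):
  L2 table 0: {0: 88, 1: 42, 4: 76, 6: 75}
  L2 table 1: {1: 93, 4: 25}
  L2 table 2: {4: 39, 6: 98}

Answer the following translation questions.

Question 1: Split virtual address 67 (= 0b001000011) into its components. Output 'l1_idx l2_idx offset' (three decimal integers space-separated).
Answer: 0 4 3

Derivation:
vaddr = 67 = 0b001000011
  top 2 bits -> l1_idx = 0
  next 3 bits -> l2_idx = 4
  bottom 4 bits -> offset = 3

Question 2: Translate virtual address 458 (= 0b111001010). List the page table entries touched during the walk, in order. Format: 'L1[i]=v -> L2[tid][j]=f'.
vaddr = 458 = 0b111001010
Split: l1_idx=3, l2_idx=4, offset=10

Answer: L1[3]=1 -> L2[1][4]=25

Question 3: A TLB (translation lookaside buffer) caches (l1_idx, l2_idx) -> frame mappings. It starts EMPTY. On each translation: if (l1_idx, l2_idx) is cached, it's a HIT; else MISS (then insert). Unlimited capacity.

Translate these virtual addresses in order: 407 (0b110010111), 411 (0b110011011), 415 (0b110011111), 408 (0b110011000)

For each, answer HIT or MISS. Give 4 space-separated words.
vaddr=407: (3,1) not in TLB -> MISS, insert
vaddr=411: (3,1) in TLB -> HIT
vaddr=415: (3,1) in TLB -> HIT
vaddr=408: (3,1) in TLB -> HIT

Answer: MISS HIT HIT HIT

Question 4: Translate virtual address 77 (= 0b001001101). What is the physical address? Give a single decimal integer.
Answer: 637

Derivation:
vaddr = 77 = 0b001001101
Split: l1_idx=0, l2_idx=4, offset=13
L1[0] = 2
L2[2][4] = 39
paddr = 39 * 16 + 13 = 637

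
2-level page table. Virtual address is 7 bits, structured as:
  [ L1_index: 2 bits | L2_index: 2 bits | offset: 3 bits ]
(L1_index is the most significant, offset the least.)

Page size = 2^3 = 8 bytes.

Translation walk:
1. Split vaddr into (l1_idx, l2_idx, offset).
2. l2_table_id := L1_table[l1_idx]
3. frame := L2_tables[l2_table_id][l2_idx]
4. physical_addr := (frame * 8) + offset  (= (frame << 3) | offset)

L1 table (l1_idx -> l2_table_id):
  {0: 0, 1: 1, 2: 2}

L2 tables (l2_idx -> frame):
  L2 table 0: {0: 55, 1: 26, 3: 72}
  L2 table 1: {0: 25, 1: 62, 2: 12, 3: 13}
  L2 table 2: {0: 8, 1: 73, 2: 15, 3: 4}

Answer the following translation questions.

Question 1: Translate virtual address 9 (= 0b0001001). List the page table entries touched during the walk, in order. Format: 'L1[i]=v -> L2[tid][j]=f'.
Answer: L1[0]=0 -> L2[0][1]=26

Derivation:
vaddr = 9 = 0b0001001
Split: l1_idx=0, l2_idx=1, offset=1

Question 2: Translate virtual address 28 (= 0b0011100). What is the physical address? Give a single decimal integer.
Answer: 580

Derivation:
vaddr = 28 = 0b0011100
Split: l1_idx=0, l2_idx=3, offset=4
L1[0] = 0
L2[0][3] = 72
paddr = 72 * 8 + 4 = 580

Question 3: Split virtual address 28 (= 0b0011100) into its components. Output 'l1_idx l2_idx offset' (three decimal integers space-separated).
Answer: 0 3 4

Derivation:
vaddr = 28 = 0b0011100
  top 2 bits -> l1_idx = 0
  next 2 bits -> l2_idx = 3
  bottom 3 bits -> offset = 4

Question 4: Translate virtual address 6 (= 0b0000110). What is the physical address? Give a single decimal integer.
vaddr = 6 = 0b0000110
Split: l1_idx=0, l2_idx=0, offset=6
L1[0] = 0
L2[0][0] = 55
paddr = 55 * 8 + 6 = 446

Answer: 446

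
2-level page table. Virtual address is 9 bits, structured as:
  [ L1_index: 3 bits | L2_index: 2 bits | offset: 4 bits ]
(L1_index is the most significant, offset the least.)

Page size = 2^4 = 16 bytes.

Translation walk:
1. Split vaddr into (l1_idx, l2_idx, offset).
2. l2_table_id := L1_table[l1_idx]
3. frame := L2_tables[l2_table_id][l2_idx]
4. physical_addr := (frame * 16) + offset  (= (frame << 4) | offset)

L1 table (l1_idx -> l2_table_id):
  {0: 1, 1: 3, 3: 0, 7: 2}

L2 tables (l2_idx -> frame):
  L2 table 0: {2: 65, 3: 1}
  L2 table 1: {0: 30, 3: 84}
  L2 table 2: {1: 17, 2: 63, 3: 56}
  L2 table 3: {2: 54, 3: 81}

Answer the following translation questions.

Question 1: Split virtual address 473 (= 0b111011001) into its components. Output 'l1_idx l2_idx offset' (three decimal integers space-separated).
vaddr = 473 = 0b111011001
  top 3 bits -> l1_idx = 7
  next 2 bits -> l2_idx = 1
  bottom 4 bits -> offset = 9

Answer: 7 1 9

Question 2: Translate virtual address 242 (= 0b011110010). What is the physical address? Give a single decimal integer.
vaddr = 242 = 0b011110010
Split: l1_idx=3, l2_idx=3, offset=2
L1[3] = 0
L2[0][3] = 1
paddr = 1 * 16 + 2 = 18

Answer: 18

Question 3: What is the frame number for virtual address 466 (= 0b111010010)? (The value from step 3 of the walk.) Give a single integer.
Answer: 17

Derivation:
vaddr = 466: l1_idx=7, l2_idx=1
L1[7] = 2; L2[2][1] = 17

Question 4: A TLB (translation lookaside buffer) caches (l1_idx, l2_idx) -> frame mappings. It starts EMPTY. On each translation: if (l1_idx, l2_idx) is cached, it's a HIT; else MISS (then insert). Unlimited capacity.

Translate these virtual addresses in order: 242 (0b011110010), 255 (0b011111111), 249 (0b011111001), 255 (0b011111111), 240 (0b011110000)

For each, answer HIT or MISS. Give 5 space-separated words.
vaddr=242: (3,3) not in TLB -> MISS, insert
vaddr=255: (3,3) in TLB -> HIT
vaddr=249: (3,3) in TLB -> HIT
vaddr=255: (3,3) in TLB -> HIT
vaddr=240: (3,3) in TLB -> HIT

Answer: MISS HIT HIT HIT HIT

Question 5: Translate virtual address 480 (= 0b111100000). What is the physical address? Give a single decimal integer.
vaddr = 480 = 0b111100000
Split: l1_idx=7, l2_idx=2, offset=0
L1[7] = 2
L2[2][2] = 63
paddr = 63 * 16 + 0 = 1008

Answer: 1008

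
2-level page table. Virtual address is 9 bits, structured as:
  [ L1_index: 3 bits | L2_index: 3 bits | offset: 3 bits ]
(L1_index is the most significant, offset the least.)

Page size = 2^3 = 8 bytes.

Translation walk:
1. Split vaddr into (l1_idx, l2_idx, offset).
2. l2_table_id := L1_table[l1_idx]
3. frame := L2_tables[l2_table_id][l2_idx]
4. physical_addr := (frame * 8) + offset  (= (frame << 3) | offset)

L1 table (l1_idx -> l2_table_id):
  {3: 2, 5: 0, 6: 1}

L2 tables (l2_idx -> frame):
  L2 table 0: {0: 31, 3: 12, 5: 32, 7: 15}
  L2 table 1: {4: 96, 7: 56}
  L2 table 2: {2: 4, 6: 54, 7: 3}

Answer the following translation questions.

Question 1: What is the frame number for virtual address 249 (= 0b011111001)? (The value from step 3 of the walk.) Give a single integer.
vaddr = 249: l1_idx=3, l2_idx=7
L1[3] = 2; L2[2][7] = 3

Answer: 3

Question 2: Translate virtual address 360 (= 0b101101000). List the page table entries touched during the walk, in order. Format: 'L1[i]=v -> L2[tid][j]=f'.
Answer: L1[5]=0 -> L2[0][5]=32

Derivation:
vaddr = 360 = 0b101101000
Split: l1_idx=5, l2_idx=5, offset=0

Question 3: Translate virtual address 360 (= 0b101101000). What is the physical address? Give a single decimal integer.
Answer: 256

Derivation:
vaddr = 360 = 0b101101000
Split: l1_idx=5, l2_idx=5, offset=0
L1[5] = 0
L2[0][5] = 32
paddr = 32 * 8 + 0 = 256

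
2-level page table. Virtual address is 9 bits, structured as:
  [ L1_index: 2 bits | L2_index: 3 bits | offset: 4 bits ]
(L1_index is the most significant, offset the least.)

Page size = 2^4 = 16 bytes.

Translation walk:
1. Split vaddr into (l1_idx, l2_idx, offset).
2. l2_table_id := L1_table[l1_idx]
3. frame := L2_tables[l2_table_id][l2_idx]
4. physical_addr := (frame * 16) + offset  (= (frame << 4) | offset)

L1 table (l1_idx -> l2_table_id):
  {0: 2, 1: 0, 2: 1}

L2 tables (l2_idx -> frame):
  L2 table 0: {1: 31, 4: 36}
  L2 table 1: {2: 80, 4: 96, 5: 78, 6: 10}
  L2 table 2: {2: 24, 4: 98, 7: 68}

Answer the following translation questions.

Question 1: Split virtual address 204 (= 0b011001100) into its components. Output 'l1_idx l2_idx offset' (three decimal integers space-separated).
vaddr = 204 = 0b011001100
  top 2 bits -> l1_idx = 1
  next 3 bits -> l2_idx = 4
  bottom 4 bits -> offset = 12

Answer: 1 4 12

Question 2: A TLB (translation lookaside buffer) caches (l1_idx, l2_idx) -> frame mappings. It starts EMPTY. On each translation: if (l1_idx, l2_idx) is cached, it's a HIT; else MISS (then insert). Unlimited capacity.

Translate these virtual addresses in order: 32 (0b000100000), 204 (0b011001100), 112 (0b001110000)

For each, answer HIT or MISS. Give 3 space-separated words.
vaddr=32: (0,2) not in TLB -> MISS, insert
vaddr=204: (1,4) not in TLB -> MISS, insert
vaddr=112: (0,7) not in TLB -> MISS, insert

Answer: MISS MISS MISS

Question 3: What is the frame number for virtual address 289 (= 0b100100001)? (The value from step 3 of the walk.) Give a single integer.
vaddr = 289: l1_idx=2, l2_idx=2
L1[2] = 1; L2[1][2] = 80

Answer: 80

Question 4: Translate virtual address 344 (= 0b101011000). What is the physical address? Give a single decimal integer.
vaddr = 344 = 0b101011000
Split: l1_idx=2, l2_idx=5, offset=8
L1[2] = 1
L2[1][5] = 78
paddr = 78 * 16 + 8 = 1256

Answer: 1256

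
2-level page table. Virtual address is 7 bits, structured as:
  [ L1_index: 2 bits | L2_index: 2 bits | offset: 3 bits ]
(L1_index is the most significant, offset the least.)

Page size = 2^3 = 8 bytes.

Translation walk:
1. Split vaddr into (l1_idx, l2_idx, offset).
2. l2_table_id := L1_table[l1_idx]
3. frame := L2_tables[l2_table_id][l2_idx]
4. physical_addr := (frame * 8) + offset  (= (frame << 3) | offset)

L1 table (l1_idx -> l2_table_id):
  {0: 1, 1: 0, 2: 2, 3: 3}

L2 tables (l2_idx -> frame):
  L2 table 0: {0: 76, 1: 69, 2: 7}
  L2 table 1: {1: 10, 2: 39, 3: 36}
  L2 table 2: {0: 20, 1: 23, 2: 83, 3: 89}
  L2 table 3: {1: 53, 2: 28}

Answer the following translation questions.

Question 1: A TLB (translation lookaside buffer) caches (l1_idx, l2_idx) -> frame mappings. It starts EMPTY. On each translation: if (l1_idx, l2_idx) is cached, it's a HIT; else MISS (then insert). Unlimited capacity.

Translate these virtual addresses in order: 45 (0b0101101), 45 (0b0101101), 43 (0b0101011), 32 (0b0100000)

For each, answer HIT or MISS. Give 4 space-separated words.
vaddr=45: (1,1) not in TLB -> MISS, insert
vaddr=45: (1,1) in TLB -> HIT
vaddr=43: (1,1) in TLB -> HIT
vaddr=32: (1,0) not in TLB -> MISS, insert

Answer: MISS HIT HIT MISS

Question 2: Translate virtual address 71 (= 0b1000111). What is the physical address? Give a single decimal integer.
Answer: 167

Derivation:
vaddr = 71 = 0b1000111
Split: l1_idx=2, l2_idx=0, offset=7
L1[2] = 2
L2[2][0] = 20
paddr = 20 * 8 + 7 = 167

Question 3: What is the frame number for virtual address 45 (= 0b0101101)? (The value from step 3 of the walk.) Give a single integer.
vaddr = 45: l1_idx=1, l2_idx=1
L1[1] = 0; L2[0][1] = 69

Answer: 69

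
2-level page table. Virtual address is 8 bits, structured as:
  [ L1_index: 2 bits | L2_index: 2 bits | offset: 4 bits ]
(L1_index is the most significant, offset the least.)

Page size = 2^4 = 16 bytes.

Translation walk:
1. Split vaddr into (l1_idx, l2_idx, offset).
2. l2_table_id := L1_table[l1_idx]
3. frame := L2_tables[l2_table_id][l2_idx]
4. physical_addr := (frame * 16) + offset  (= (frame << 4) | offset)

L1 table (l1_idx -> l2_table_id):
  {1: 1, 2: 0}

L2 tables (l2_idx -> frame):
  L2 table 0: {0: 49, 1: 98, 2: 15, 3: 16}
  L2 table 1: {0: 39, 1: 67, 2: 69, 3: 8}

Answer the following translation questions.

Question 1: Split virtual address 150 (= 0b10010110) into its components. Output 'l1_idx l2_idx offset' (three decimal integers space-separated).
vaddr = 150 = 0b10010110
  top 2 bits -> l1_idx = 2
  next 2 bits -> l2_idx = 1
  bottom 4 bits -> offset = 6

Answer: 2 1 6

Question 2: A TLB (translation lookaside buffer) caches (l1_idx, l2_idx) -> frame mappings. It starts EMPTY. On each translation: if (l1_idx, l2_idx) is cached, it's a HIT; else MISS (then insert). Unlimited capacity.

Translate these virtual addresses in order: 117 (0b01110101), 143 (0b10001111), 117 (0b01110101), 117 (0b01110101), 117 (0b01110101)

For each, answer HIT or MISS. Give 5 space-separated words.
vaddr=117: (1,3) not in TLB -> MISS, insert
vaddr=143: (2,0) not in TLB -> MISS, insert
vaddr=117: (1,3) in TLB -> HIT
vaddr=117: (1,3) in TLB -> HIT
vaddr=117: (1,3) in TLB -> HIT

Answer: MISS MISS HIT HIT HIT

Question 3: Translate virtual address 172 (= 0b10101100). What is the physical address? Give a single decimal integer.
vaddr = 172 = 0b10101100
Split: l1_idx=2, l2_idx=2, offset=12
L1[2] = 0
L2[0][2] = 15
paddr = 15 * 16 + 12 = 252

Answer: 252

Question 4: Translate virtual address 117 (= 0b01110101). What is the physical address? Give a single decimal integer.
Answer: 133

Derivation:
vaddr = 117 = 0b01110101
Split: l1_idx=1, l2_idx=3, offset=5
L1[1] = 1
L2[1][3] = 8
paddr = 8 * 16 + 5 = 133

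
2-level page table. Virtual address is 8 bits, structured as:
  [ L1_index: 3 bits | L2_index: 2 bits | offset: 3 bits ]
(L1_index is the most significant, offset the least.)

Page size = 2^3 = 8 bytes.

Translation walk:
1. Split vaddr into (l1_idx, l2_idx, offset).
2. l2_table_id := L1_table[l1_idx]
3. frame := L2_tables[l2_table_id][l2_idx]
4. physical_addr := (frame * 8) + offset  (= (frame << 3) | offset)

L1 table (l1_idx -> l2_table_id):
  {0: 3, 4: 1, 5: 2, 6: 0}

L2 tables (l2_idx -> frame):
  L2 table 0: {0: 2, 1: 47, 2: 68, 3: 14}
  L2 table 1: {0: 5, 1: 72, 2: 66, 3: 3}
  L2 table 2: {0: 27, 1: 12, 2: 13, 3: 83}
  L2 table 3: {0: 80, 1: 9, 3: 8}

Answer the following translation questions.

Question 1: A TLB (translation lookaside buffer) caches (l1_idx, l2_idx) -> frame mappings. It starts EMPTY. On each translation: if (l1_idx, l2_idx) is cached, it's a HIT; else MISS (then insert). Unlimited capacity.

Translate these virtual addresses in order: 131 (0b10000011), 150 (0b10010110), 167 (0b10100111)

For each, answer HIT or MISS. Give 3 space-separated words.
vaddr=131: (4,0) not in TLB -> MISS, insert
vaddr=150: (4,2) not in TLB -> MISS, insert
vaddr=167: (5,0) not in TLB -> MISS, insert

Answer: MISS MISS MISS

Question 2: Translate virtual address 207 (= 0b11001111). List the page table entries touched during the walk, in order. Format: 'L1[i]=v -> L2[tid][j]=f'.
Answer: L1[6]=0 -> L2[0][1]=47

Derivation:
vaddr = 207 = 0b11001111
Split: l1_idx=6, l2_idx=1, offset=7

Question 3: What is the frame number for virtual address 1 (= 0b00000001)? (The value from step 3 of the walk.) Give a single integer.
Answer: 80

Derivation:
vaddr = 1: l1_idx=0, l2_idx=0
L1[0] = 3; L2[3][0] = 80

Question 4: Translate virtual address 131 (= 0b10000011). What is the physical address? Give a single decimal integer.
vaddr = 131 = 0b10000011
Split: l1_idx=4, l2_idx=0, offset=3
L1[4] = 1
L2[1][0] = 5
paddr = 5 * 8 + 3 = 43

Answer: 43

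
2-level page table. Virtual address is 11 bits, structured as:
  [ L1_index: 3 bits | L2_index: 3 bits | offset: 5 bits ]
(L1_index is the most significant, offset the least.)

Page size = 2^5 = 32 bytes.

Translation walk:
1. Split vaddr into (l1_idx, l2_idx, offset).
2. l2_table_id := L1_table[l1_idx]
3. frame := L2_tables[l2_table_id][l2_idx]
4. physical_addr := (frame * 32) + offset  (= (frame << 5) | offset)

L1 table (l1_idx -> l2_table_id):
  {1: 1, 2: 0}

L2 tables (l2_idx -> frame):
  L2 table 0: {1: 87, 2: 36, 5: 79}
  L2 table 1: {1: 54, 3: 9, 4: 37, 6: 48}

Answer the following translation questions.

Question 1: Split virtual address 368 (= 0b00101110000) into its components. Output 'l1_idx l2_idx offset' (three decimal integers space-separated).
Answer: 1 3 16

Derivation:
vaddr = 368 = 0b00101110000
  top 3 bits -> l1_idx = 1
  next 3 bits -> l2_idx = 3
  bottom 5 bits -> offset = 16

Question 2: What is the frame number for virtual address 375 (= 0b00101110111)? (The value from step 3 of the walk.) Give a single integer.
Answer: 9

Derivation:
vaddr = 375: l1_idx=1, l2_idx=3
L1[1] = 1; L2[1][3] = 9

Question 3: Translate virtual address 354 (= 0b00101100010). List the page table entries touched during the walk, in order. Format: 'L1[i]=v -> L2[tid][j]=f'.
Answer: L1[1]=1 -> L2[1][3]=9

Derivation:
vaddr = 354 = 0b00101100010
Split: l1_idx=1, l2_idx=3, offset=2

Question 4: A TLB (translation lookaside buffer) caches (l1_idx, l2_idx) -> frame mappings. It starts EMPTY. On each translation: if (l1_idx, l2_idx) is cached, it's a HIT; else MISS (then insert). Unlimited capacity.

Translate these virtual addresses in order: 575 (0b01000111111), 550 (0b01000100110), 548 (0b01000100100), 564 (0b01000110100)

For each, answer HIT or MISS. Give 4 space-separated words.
Answer: MISS HIT HIT HIT

Derivation:
vaddr=575: (2,1) not in TLB -> MISS, insert
vaddr=550: (2,1) in TLB -> HIT
vaddr=548: (2,1) in TLB -> HIT
vaddr=564: (2,1) in TLB -> HIT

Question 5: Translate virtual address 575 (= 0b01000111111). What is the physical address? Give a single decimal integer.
vaddr = 575 = 0b01000111111
Split: l1_idx=2, l2_idx=1, offset=31
L1[2] = 0
L2[0][1] = 87
paddr = 87 * 32 + 31 = 2815

Answer: 2815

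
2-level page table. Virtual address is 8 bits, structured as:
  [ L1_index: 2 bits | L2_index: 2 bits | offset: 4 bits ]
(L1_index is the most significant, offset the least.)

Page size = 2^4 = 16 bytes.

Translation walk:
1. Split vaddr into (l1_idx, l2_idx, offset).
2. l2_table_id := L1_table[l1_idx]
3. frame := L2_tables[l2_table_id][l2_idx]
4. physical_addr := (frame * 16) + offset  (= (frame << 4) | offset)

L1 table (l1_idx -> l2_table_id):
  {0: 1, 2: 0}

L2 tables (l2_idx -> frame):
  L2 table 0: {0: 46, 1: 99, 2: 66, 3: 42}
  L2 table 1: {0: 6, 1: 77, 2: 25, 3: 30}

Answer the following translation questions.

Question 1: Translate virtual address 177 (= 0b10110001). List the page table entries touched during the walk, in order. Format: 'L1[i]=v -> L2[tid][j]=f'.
vaddr = 177 = 0b10110001
Split: l1_idx=2, l2_idx=3, offset=1

Answer: L1[2]=0 -> L2[0][3]=42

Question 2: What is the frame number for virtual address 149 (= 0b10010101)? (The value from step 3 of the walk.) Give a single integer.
vaddr = 149: l1_idx=2, l2_idx=1
L1[2] = 0; L2[0][1] = 99

Answer: 99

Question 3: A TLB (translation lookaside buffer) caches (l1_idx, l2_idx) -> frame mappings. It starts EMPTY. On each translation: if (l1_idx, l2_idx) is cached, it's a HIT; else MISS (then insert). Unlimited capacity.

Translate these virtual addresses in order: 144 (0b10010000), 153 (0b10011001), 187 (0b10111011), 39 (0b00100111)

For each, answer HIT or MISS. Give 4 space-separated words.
vaddr=144: (2,1) not in TLB -> MISS, insert
vaddr=153: (2,1) in TLB -> HIT
vaddr=187: (2,3) not in TLB -> MISS, insert
vaddr=39: (0,2) not in TLB -> MISS, insert

Answer: MISS HIT MISS MISS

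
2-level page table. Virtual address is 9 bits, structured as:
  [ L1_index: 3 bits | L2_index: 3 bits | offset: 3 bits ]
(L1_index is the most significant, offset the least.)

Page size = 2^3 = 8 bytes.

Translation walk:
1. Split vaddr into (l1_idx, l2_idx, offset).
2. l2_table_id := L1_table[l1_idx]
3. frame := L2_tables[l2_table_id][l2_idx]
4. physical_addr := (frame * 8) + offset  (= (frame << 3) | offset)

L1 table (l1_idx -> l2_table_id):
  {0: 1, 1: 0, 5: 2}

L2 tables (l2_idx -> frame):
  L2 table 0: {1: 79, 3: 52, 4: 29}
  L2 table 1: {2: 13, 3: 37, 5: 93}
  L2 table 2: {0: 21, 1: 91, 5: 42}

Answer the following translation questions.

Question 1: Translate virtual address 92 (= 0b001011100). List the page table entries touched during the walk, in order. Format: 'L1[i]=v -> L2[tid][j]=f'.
vaddr = 92 = 0b001011100
Split: l1_idx=1, l2_idx=3, offset=4

Answer: L1[1]=0 -> L2[0][3]=52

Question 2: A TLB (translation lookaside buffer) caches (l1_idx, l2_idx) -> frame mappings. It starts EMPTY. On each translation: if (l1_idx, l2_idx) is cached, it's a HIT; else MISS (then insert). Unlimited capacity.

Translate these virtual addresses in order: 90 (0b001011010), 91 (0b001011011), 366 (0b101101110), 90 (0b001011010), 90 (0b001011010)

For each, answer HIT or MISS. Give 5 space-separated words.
vaddr=90: (1,3) not in TLB -> MISS, insert
vaddr=91: (1,3) in TLB -> HIT
vaddr=366: (5,5) not in TLB -> MISS, insert
vaddr=90: (1,3) in TLB -> HIT
vaddr=90: (1,3) in TLB -> HIT

Answer: MISS HIT MISS HIT HIT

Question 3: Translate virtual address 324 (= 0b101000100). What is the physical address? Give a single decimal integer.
vaddr = 324 = 0b101000100
Split: l1_idx=5, l2_idx=0, offset=4
L1[5] = 2
L2[2][0] = 21
paddr = 21 * 8 + 4 = 172

Answer: 172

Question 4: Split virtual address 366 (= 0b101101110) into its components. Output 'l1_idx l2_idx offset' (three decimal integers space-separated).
vaddr = 366 = 0b101101110
  top 3 bits -> l1_idx = 5
  next 3 bits -> l2_idx = 5
  bottom 3 bits -> offset = 6

Answer: 5 5 6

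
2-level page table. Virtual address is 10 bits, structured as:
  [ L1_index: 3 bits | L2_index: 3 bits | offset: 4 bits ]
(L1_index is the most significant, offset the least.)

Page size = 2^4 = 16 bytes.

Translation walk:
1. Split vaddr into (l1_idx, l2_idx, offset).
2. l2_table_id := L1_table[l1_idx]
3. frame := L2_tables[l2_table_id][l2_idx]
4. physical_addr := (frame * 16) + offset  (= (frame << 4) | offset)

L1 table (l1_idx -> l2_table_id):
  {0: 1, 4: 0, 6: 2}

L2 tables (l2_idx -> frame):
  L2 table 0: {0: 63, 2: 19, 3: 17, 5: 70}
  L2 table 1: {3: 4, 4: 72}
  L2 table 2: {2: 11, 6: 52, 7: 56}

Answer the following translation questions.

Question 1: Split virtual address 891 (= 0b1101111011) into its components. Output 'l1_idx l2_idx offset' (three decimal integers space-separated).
Answer: 6 7 11

Derivation:
vaddr = 891 = 0b1101111011
  top 3 bits -> l1_idx = 6
  next 3 bits -> l2_idx = 7
  bottom 4 bits -> offset = 11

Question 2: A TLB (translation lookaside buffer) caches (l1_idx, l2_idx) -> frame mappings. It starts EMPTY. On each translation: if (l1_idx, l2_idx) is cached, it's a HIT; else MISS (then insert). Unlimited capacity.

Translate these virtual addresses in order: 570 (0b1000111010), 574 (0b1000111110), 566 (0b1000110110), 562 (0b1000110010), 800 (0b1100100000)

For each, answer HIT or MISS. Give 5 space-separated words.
vaddr=570: (4,3) not in TLB -> MISS, insert
vaddr=574: (4,3) in TLB -> HIT
vaddr=566: (4,3) in TLB -> HIT
vaddr=562: (4,3) in TLB -> HIT
vaddr=800: (6,2) not in TLB -> MISS, insert

Answer: MISS HIT HIT HIT MISS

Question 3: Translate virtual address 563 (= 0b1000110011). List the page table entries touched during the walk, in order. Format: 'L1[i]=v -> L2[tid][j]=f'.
vaddr = 563 = 0b1000110011
Split: l1_idx=4, l2_idx=3, offset=3

Answer: L1[4]=0 -> L2[0][3]=17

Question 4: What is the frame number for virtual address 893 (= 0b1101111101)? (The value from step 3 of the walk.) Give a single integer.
Answer: 56

Derivation:
vaddr = 893: l1_idx=6, l2_idx=7
L1[6] = 2; L2[2][7] = 56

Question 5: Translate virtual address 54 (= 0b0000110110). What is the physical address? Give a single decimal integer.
vaddr = 54 = 0b0000110110
Split: l1_idx=0, l2_idx=3, offset=6
L1[0] = 1
L2[1][3] = 4
paddr = 4 * 16 + 6 = 70

Answer: 70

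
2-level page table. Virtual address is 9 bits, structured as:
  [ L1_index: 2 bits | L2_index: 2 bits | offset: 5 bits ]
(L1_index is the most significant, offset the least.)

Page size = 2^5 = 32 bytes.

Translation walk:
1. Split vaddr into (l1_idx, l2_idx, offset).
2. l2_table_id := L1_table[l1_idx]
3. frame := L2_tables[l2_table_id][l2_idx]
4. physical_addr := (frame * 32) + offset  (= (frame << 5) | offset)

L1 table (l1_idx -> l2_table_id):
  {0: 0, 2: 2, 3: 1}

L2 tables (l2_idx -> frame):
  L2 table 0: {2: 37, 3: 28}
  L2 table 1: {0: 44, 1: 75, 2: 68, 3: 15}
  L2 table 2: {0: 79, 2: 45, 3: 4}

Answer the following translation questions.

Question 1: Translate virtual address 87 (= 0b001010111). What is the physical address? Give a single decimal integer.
Answer: 1207

Derivation:
vaddr = 87 = 0b001010111
Split: l1_idx=0, l2_idx=2, offset=23
L1[0] = 0
L2[0][2] = 37
paddr = 37 * 32 + 23 = 1207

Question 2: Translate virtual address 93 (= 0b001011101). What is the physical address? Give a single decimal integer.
Answer: 1213

Derivation:
vaddr = 93 = 0b001011101
Split: l1_idx=0, l2_idx=2, offset=29
L1[0] = 0
L2[0][2] = 37
paddr = 37 * 32 + 29 = 1213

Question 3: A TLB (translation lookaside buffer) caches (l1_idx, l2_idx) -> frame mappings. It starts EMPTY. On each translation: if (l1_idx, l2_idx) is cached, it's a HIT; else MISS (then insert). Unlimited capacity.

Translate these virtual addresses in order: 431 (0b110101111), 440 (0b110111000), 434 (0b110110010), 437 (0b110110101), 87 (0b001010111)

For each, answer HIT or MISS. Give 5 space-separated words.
vaddr=431: (3,1) not in TLB -> MISS, insert
vaddr=440: (3,1) in TLB -> HIT
vaddr=434: (3,1) in TLB -> HIT
vaddr=437: (3,1) in TLB -> HIT
vaddr=87: (0,2) not in TLB -> MISS, insert

Answer: MISS HIT HIT HIT MISS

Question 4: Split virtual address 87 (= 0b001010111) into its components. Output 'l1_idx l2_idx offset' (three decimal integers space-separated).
vaddr = 87 = 0b001010111
  top 2 bits -> l1_idx = 0
  next 2 bits -> l2_idx = 2
  bottom 5 bits -> offset = 23

Answer: 0 2 23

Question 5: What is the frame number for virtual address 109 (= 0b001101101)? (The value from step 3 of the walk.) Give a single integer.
Answer: 28

Derivation:
vaddr = 109: l1_idx=0, l2_idx=3
L1[0] = 0; L2[0][3] = 28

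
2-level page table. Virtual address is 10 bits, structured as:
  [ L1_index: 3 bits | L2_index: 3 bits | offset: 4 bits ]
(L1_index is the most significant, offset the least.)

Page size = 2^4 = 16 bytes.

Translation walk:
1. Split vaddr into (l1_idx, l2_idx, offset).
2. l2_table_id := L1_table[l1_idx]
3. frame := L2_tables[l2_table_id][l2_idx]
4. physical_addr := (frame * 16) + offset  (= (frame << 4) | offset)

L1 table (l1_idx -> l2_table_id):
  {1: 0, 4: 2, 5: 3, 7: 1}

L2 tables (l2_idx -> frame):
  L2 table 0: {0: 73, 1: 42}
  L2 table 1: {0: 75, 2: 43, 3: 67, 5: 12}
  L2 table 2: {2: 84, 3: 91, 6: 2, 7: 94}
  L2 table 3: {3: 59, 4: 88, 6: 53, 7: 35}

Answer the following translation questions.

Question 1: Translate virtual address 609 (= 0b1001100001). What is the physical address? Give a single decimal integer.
vaddr = 609 = 0b1001100001
Split: l1_idx=4, l2_idx=6, offset=1
L1[4] = 2
L2[2][6] = 2
paddr = 2 * 16 + 1 = 33

Answer: 33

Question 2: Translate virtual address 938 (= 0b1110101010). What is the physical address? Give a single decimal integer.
vaddr = 938 = 0b1110101010
Split: l1_idx=7, l2_idx=2, offset=10
L1[7] = 1
L2[1][2] = 43
paddr = 43 * 16 + 10 = 698

Answer: 698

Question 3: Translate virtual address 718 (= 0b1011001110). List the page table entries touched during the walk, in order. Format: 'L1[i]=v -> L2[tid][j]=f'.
vaddr = 718 = 0b1011001110
Split: l1_idx=5, l2_idx=4, offset=14

Answer: L1[5]=3 -> L2[3][4]=88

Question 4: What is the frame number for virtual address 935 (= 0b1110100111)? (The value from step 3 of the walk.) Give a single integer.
Answer: 43

Derivation:
vaddr = 935: l1_idx=7, l2_idx=2
L1[7] = 1; L2[1][2] = 43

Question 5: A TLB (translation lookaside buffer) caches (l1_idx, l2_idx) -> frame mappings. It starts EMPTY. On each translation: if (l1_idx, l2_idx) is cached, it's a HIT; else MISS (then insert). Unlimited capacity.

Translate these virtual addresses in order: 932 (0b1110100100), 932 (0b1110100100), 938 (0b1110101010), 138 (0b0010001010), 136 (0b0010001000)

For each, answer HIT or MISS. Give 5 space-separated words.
vaddr=932: (7,2) not in TLB -> MISS, insert
vaddr=932: (7,2) in TLB -> HIT
vaddr=938: (7,2) in TLB -> HIT
vaddr=138: (1,0) not in TLB -> MISS, insert
vaddr=136: (1,0) in TLB -> HIT

Answer: MISS HIT HIT MISS HIT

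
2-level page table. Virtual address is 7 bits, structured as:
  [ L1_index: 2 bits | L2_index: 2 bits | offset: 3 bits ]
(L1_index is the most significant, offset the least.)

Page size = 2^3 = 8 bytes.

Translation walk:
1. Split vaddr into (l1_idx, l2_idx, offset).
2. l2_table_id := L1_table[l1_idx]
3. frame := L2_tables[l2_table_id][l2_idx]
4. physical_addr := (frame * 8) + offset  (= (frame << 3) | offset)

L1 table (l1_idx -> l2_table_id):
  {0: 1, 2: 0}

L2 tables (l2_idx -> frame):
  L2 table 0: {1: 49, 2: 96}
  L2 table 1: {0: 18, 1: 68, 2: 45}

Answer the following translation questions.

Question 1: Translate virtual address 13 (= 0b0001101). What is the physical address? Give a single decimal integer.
vaddr = 13 = 0b0001101
Split: l1_idx=0, l2_idx=1, offset=5
L1[0] = 1
L2[1][1] = 68
paddr = 68 * 8 + 5 = 549

Answer: 549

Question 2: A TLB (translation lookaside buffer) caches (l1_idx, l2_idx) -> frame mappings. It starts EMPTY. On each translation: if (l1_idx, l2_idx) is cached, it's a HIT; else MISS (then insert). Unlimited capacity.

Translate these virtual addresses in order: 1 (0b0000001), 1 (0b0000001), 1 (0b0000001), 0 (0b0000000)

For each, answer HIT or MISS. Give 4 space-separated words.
Answer: MISS HIT HIT HIT

Derivation:
vaddr=1: (0,0) not in TLB -> MISS, insert
vaddr=1: (0,0) in TLB -> HIT
vaddr=1: (0,0) in TLB -> HIT
vaddr=0: (0,0) in TLB -> HIT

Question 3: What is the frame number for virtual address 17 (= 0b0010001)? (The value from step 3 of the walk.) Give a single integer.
vaddr = 17: l1_idx=0, l2_idx=2
L1[0] = 1; L2[1][2] = 45

Answer: 45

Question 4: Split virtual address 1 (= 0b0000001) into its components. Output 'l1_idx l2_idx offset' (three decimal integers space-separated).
vaddr = 1 = 0b0000001
  top 2 bits -> l1_idx = 0
  next 2 bits -> l2_idx = 0
  bottom 3 bits -> offset = 1

Answer: 0 0 1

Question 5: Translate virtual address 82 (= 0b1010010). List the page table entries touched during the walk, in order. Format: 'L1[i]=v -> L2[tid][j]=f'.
vaddr = 82 = 0b1010010
Split: l1_idx=2, l2_idx=2, offset=2

Answer: L1[2]=0 -> L2[0][2]=96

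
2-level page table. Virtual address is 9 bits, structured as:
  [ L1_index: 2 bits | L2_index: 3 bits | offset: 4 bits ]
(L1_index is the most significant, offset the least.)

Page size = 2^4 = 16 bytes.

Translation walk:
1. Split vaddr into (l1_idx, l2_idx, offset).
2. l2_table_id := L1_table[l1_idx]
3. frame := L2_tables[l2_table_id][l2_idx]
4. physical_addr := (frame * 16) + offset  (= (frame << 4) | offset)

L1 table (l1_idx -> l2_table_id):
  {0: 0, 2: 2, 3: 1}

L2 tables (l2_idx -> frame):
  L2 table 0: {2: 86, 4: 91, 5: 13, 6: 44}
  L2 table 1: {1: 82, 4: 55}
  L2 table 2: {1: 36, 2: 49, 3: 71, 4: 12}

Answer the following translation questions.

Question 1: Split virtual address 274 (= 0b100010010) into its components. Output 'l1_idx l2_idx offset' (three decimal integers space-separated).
vaddr = 274 = 0b100010010
  top 2 bits -> l1_idx = 2
  next 3 bits -> l2_idx = 1
  bottom 4 bits -> offset = 2

Answer: 2 1 2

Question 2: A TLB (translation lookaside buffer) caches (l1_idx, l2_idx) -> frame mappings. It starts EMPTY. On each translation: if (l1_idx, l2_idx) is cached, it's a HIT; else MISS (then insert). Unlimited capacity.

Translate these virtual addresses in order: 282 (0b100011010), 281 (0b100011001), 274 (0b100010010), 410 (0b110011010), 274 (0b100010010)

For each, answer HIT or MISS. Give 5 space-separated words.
vaddr=282: (2,1) not in TLB -> MISS, insert
vaddr=281: (2,1) in TLB -> HIT
vaddr=274: (2,1) in TLB -> HIT
vaddr=410: (3,1) not in TLB -> MISS, insert
vaddr=274: (2,1) in TLB -> HIT

Answer: MISS HIT HIT MISS HIT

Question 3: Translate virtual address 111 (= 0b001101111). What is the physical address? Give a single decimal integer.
vaddr = 111 = 0b001101111
Split: l1_idx=0, l2_idx=6, offset=15
L1[0] = 0
L2[0][6] = 44
paddr = 44 * 16 + 15 = 719

Answer: 719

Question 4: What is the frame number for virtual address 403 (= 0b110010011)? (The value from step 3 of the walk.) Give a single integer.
vaddr = 403: l1_idx=3, l2_idx=1
L1[3] = 1; L2[1][1] = 82

Answer: 82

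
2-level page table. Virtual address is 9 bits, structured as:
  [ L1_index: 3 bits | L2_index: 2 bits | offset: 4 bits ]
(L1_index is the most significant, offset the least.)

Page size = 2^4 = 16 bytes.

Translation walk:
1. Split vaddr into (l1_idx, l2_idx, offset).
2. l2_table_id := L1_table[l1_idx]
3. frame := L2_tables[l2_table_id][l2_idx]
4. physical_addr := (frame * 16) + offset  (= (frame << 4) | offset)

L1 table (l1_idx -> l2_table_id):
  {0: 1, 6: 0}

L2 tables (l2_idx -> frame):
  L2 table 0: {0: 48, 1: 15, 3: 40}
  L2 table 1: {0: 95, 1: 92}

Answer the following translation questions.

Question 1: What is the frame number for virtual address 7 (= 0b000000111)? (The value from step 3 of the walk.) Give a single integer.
Answer: 95

Derivation:
vaddr = 7: l1_idx=0, l2_idx=0
L1[0] = 1; L2[1][0] = 95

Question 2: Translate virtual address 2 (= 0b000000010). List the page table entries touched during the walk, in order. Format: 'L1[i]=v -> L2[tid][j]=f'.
Answer: L1[0]=1 -> L2[1][0]=95

Derivation:
vaddr = 2 = 0b000000010
Split: l1_idx=0, l2_idx=0, offset=2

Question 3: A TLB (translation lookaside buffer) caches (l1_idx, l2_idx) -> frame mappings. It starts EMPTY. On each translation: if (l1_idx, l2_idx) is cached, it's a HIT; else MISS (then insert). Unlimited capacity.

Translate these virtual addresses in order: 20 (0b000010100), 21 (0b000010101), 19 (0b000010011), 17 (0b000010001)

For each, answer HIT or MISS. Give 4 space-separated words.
vaddr=20: (0,1) not in TLB -> MISS, insert
vaddr=21: (0,1) in TLB -> HIT
vaddr=19: (0,1) in TLB -> HIT
vaddr=17: (0,1) in TLB -> HIT

Answer: MISS HIT HIT HIT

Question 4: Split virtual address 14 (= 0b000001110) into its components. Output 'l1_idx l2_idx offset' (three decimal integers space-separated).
Answer: 0 0 14

Derivation:
vaddr = 14 = 0b000001110
  top 3 bits -> l1_idx = 0
  next 2 bits -> l2_idx = 0
  bottom 4 bits -> offset = 14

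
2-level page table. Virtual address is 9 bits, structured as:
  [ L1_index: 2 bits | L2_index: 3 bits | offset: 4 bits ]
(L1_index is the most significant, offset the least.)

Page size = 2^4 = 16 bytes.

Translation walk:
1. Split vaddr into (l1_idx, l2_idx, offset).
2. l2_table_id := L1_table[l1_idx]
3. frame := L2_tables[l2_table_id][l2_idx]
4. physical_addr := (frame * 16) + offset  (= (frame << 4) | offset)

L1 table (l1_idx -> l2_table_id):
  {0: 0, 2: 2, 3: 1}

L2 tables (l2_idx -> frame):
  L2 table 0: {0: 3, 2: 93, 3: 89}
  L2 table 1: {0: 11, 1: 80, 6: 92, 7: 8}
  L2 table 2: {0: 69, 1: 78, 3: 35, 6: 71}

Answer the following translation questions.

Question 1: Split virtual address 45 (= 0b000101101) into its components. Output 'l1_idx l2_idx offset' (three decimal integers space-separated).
Answer: 0 2 13

Derivation:
vaddr = 45 = 0b000101101
  top 2 bits -> l1_idx = 0
  next 3 bits -> l2_idx = 2
  bottom 4 bits -> offset = 13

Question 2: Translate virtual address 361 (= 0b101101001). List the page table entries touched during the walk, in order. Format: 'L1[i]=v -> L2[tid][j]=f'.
Answer: L1[2]=2 -> L2[2][6]=71

Derivation:
vaddr = 361 = 0b101101001
Split: l1_idx=2, l2_idx=6, offset=9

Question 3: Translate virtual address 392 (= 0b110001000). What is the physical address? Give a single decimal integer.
vaddr = 392 = 0b110001000
Split: l1_idx=3, l2_idx=0, offset=8
L1[3] = 1
L2[1][0] = 11
paddr = 11 * 16 + 8 = 184

Answer: 184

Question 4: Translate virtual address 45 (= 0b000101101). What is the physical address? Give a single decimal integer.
vaddr = 45 = 0b000101101
Split: l1_idx=0, l2_idx=2, offset=13
L1[0] = 0
L2[0][2] = 93
paddr = 93 * 16 + 13 = 1501

Answer: 1501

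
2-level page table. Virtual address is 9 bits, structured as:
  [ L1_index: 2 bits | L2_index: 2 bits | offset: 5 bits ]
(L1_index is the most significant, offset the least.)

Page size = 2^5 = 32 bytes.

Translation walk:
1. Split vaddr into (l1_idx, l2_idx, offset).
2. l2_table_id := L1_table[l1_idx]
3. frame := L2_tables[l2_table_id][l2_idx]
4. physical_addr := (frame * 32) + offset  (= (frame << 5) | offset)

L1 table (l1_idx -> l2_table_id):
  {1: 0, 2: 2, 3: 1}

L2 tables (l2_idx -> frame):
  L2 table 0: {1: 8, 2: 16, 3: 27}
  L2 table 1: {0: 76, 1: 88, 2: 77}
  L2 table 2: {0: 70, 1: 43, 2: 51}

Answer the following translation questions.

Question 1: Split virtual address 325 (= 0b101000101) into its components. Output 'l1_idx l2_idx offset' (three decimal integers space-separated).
Answer: 2 2 5

Derivation:
vaddr = 325 = 0b101000101
  top 2 bits -> l1_idx = 2
  next 2 bits -> l2_idx = 2
  bottom 5 bits -> offset = 5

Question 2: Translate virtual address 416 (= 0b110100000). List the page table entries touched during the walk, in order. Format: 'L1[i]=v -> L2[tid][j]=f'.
vaddr = 416 = 0b110100000
Split: l1_idx=3, l2_idx=1, offset=0

Answer: L1[3]=1 -> L2[1][1]=88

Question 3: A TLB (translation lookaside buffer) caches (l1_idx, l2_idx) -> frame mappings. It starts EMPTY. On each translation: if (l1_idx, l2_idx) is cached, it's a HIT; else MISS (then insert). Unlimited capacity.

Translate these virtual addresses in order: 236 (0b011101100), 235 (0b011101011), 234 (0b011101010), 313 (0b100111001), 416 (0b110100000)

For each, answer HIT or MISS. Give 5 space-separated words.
Answer: MISS HIT HIT MISS MISS

Derivation:
vaddr=236: (1,3) not in TLB -> MISS, insert
vaddr=235: (1,3) in TLB -> HIT
vaddr=234: (1,3) in TLB -> HIT
vaddr=313: (2,1) not in TLB -> MISS, insert
vaddr=416: (3,1) not in TLB -> MISS, insert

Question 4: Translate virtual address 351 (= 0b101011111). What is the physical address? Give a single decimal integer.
vaddr = 351 = 0b101011111
Split: l1_idx=2, l2_idx=2, offset=31
L1[2] = 2
L2[2][2] = 51
paddr = 51 * 32 + 31 = 1663

Answer: 1663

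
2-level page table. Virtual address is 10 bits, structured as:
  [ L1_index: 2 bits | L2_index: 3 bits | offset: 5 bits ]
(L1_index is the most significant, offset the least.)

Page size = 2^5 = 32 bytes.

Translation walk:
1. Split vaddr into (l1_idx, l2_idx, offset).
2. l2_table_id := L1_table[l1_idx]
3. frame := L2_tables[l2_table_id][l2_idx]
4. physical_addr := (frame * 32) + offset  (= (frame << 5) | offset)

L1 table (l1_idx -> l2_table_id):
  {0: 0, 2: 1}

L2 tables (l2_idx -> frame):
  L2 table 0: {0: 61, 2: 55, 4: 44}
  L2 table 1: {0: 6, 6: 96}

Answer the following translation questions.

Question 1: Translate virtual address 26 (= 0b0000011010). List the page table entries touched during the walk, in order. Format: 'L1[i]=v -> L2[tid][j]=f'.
Answer: L1[0]=0 -> L2[0][0]=61

Derivation:
vaddr = 26 = 0b0000011010
Split: l1_idx=0, l2_idx=0, offset=26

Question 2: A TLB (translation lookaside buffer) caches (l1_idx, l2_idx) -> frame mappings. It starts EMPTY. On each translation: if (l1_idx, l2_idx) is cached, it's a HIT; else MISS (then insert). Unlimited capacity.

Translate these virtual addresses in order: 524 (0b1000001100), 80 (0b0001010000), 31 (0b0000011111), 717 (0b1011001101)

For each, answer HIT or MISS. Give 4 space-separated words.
vaddr=524: (2,0) not in TLB -> MISS, insert
vaddr=80: (0,2) not in TLB -> MISS, insert
vaddr=31: (0,0) not in TLB -> MISS, insert
vaddr=717: (2,6) not in TLB -> MISS, insert

Answer: MISS MISS MISS MISS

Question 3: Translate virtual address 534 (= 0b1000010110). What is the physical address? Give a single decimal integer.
Answer: 214

Derivation:
vaddr = 534 = 0b1000010110
Split: l1_idx=2, l2_idx=0, offset=22
L1[2] = 1
L2[1][0] = 6
paddr = 6 * 32 + 22 = 214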